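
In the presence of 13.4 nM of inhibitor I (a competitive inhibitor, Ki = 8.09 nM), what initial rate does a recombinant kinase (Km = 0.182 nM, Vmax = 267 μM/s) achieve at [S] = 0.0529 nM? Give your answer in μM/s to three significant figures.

α = 1 + [I]/Ki = 1 + 13.4/8.09 = 2.656.
For a competitive inhibitor, Vmax is unchanged and the apparent Km becomes α·Km: Km,app = 0.483 nM, Vmax,app = 267 μM/s.
v = Vmax,app·[S]/(Km,app + [S]) = 267 × 0.0529/(0.483 + 0.0529) = 26.3 μM/s.

26.3 μM/s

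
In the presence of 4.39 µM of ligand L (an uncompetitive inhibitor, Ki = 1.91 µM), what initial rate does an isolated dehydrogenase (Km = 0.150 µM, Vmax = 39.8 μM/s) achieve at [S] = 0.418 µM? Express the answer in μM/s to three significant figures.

10.9 μM/s

α = 1 + [I]/Ki = 1 + 4.39/1.91 = 3.298.
For an uncompetitive inhibitor, both parameters are divided by α, giving Vmax/α and Km/α: Km,app = 0.0455 µM, Vmax,app = 12.1 μM/s.
v = Vmax,app·[S]/(Km,app + [S]) = 12.1 × 0.418/(0.0455 + 0.418) = 10.9 μM/s.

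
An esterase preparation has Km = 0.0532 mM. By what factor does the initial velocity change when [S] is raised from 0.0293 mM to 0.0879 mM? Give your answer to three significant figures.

1.75

Since Vmax cancels, v₂/v₁ = [S]₂(Km+[S]₁) / [S]₁(Km+[S]₂).
= 0.0879×(0.0532+0.0293) / (0.0293×(0.0532+0.0879)) = 0.007252/0.004134 = 1.75.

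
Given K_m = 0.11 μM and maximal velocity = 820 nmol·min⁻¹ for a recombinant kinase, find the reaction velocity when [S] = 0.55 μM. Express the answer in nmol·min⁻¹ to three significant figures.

[S]/(Km+[S]) = 0.55/0.6600 = 0.8333, the fractional saturation.
v = 0.8333 × Vmax = 0.8333 × 820 = 683 nmol·min⁻¹.

683 nmol·min⁻¹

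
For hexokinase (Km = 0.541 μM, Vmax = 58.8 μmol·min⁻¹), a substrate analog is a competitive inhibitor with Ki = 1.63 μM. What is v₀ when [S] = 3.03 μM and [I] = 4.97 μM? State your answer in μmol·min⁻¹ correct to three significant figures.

α = 1 + [I]/Ki = 1 + 4.97/1.63 = 4.049.
For a competitive inhibitor, Vmax is unchanged and the apparent Km becomes α·Km: Km,app = 2.19 μM, Vmax,app = 58.8 μmol·min⁻¹.
v = Vmax,app·[S]/(Km,app + [S]) = 58.8 × 3.03/(2.19 + 3.03) = 34.1 μmol·min⁻¹.

34.1 μmol·min⁻¹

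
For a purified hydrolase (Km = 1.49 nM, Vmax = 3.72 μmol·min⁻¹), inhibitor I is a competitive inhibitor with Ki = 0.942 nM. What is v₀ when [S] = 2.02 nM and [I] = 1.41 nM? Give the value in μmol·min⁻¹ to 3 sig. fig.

With α = 1 + [I]/Ki = 1 + 1.41/0.942 = 2.497, the competitive rate law is v = Vmax[S] / (αKm + [S]).
v = 3.72×2.02 / (2.497×1.49 + 2.02) = 7.514/5.740 = 1.31 μmol·min⁻¹.

1.31 μmol·min⁻¹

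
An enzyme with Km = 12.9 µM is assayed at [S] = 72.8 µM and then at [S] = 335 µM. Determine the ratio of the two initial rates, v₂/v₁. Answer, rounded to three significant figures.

1.13

The fractional saturations are [S]/(Km+[S]) = 72.8/85.70 = 0.8495 and 335/347.9 = 0.9629.
v₂/v₁ is just their ratio: 0.9629/0.8495 = 1.13.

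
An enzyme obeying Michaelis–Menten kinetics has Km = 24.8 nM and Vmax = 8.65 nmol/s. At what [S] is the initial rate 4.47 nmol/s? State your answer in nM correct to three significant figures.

The required fractional saturation is v/Vmax = 4.47/8.65 = 0.5168.
Then [S]/(Km+[S]) = 0.5168 ⇒ [S] = 24.8 × 0.5168/(1 − 0.5168) = 26.5 nM.

26.5 nM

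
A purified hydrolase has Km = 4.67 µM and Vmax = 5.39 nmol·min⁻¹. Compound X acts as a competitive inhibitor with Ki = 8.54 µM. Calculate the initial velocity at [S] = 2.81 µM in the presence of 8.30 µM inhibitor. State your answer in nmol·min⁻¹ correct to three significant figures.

1.26 nmol·min⁻¹

With α = 1 + [I]/Ki = 1 + 8.30/8.54 = 1.972, the competitive rate law is v = Vmax[S] / (αKm + [S]).
v = 5.39×2.81 / (1.972×4.67 + 2.81) = 15.15/12.02 = 1.26 nmol·min⁻¹.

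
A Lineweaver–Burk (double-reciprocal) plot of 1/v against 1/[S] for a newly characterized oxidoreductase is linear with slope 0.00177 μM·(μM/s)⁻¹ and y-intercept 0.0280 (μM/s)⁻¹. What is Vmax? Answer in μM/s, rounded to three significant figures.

The y-intercept of a Lineweaver–Burk plot equals 1/Vmax, so Vmax = 1/0.0280 = 35.7 μM/s.

35.7 μM/s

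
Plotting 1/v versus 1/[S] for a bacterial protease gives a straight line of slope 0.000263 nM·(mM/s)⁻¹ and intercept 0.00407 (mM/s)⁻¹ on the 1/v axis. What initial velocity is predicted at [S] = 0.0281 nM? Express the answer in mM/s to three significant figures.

The y-intercept is 1/Vmax, so Vmax = 1/0.00407 = 246 mM/s.
The slope is Km/Vmax, so Km = 0.000263 × 246 = 0.0646 nM.
Then v = 246 × 0.0281/(0.0646 + 0.0281) = 74.5 mM/s.

74.5 mM/s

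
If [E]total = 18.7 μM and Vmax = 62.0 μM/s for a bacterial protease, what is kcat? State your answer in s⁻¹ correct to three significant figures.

3.32 s⁻¹

kcat = Vmax/[E]total = 62.0 μM/s / 18.7 μM = 3.32 s⁻¹.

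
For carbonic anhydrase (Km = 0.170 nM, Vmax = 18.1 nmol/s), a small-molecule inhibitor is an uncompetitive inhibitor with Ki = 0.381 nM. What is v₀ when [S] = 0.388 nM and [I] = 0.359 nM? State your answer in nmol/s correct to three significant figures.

α = 1 + [I]/Ki = 1 + 0.359/0.381 = 1.942.
For an uncompetitive inhibitor, both parameters are divided by α, giving Vmax/α and Km/α: Km,app = 0.0875 nM, Vmax,app = 9.32 nmol/s.
v = Vmax,app·[S]/(Km,app + [S]) = 9.32 × 0.388/(0.0875 + 0.388) = 7.60 nmol/s.

7.60 nmol/s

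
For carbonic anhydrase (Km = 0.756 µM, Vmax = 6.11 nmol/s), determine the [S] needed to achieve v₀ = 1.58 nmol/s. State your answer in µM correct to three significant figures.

The required fractional saturation is v/Vmax = 1.58/6.11 = 0.2586.
Then [S]/(Km+[S]) = 0.2586 ⇒ [S] = 0.756 × 0.2586/(1 − 0.2586) = 0.264 µM.

0.264 µM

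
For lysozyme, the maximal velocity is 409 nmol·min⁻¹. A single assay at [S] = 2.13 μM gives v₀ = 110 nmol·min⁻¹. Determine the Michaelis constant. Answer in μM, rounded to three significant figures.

5.79 μM

From v = Vmax[S]/(Km+[S]), Km = [S](Vmax − v)/v.
Km = 2.13 × (409 − 110) / 110 = 636.9/110 = 5.79 μM.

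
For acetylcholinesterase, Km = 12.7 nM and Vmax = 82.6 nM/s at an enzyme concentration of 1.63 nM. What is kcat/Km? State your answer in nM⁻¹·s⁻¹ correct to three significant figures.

3.99 nM⁻¹·s⁻¹

kcat = Vmax/[E]total = 82.6/1.63 = 50.7 s⁻¹.
kcat/Km = 50.7/12.7 = 3.99 nM⁻¹·s⁻¹.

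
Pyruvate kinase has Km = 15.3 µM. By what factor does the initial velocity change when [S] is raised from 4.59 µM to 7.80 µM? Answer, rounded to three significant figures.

Since Vmax cancels, v₂/v₁ = [S]₂(Km+[S]₁) / [S]₁(Km+[S]₂).
= 7.80×(15.3+4.59) / (4.59×(15.3+7.80)) = 155.1/106.0 = 1.46.

1.46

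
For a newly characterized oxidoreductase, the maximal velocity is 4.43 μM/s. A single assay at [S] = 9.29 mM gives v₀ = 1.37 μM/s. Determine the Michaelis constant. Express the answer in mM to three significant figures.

20.7 mM

From v = Vmax[S]/(Km+[S]), Km = [S](Vmax − v)/v.
Km = 9.29 × (4.43 − 1.37) / 1.37 = 28.43/1.37 = 20.7 mM.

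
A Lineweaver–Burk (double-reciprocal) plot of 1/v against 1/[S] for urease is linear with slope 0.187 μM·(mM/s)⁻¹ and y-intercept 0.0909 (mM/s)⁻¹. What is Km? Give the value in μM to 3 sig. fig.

y-intercept = 1/Vmax ⇒ Vmax = 11.0 mM/s; slope = Km/Vmax ⇒ Km = slope × Vmax.
Km = 0.187 × 11.0 = 2.06 μM.

2.06 μM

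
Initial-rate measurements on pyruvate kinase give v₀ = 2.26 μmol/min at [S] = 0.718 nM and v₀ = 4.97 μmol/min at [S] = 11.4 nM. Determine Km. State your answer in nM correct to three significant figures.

In reciprocal form, 1/v = (Km/Vmax)·(1/[S]) + 1/Vmax. The two points give (1/[S], 1/v) = (1.393, 0.4425) and (0.08772, 0.2012).
Slope = (0.4425 − 0.2012)/(1.393 − 0.08772) = 0.1849; intercept = 0.4425 − 0.1849×1.393 = 0.1850.
Vmax = 1/intercept = 5.41 μmol/min; Km = slope × Vmax = 0.1849 × 5.41 = 0.999 nM.

0.999 nM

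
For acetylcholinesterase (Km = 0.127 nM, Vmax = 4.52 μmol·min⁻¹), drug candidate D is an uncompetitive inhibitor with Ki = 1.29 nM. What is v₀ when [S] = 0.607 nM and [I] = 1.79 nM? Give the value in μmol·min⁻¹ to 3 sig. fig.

1.74 μmol·min⁻¹

With α = 1 + [I]/Ki = 1 + 1.79/1.29 = 2.388, the uncompetitive rate law is v = (Vmax/α)·[S] / (Km/α + [S]).
v = (4.52/2.388)×0.607 / (0.127/2.388 + 0.607) = 1.149/0.6602 = 1.74 μmol·min⁻¹.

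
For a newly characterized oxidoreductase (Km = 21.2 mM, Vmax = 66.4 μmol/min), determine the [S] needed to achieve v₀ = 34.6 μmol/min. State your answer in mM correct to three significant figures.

23.1 mM

Rearranging v = Vmax[S]/(Km+[S]) gives [S] = Km·v/(Vmax − v).
[S] = 21.2 × 34.6 / (66.4 − 34.6) = 733.5/31.80 = 23.1 mM.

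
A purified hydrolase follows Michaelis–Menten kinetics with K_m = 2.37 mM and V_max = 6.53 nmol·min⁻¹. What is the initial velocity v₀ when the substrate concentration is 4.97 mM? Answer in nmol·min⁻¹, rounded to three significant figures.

v = Vmax·[S]/(Km + [S]) = 6.53 × 4.97 / (2.37 + 4.97)
  = 32.45 / 7.340 = 4.42 nmol·min⁻¹.

4.42 nmol·min⁻¹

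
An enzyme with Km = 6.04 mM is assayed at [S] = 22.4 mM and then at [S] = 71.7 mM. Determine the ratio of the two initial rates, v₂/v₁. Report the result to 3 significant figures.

Since Vmax cancels, v₂/v₁ = [S]₂(Km+[S]₁) / [S]₁(Km+[S]₂).
= 71.7×(6.04+22.4) / (22.4×(6.04+71.7)) = 2039/1741 = 1.17.

1.17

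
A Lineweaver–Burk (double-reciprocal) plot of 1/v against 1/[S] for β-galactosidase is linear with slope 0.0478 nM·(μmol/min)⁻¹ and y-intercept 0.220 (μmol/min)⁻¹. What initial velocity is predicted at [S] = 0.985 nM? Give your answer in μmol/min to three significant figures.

3.72 μmol/min

The y-intercept is 1/Vmax, so Vmax = 1/0.220 = 4.55 μmol/min.
The slope is Km/Vmax, so Km = 0.0478 × 4.55 = 0.217 nM.
Then v = 4.55 × 0.985/(0.217 + 0.985) = 3.72 μmol/min.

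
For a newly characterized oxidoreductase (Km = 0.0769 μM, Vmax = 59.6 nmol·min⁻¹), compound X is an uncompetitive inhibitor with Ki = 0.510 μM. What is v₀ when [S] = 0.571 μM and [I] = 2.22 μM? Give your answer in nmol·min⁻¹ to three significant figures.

With α = 1 + [I]/Ki = 1 + 2.22/0.510 = 5.353, the uncompetitive rate law is v = (Vmax/α)·[S] / (Km/α + [S]).
v = (59.6/5.353)×0.571 / (0.0769/5.353 + 0.571) = 6.358/0.5854 = 10.9 nmol·min⁻¹.

10.9 nmol·min⁻¹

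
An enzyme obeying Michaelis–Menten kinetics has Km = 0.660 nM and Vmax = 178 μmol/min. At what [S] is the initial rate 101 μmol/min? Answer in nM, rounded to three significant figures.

0.866 nM

Rearranging v = Vmax[S]/(Km+[S]) gives [S] = Km·v/(Vmax − v).
[S] = 0.660 × 101 / (178 − 101) = 66.66/77.00 = 0.866 nM.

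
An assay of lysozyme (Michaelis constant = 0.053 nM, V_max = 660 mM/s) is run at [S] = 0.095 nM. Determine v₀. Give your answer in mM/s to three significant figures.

v = Vmax·[S]/(Km + [S]) = 660 × 0.095 / (0.053 + 0.095)
  = 62.70 / 0.1480 = 424 mM/s.

424 mM/s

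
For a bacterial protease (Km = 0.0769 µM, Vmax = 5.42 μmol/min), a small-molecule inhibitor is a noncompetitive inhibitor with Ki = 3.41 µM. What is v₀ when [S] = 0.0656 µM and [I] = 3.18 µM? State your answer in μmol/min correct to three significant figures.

α = 1 + [I]/Ki = 1 + 3.18/3.41 = 1.933.
For a noncompetitive inhibitor, Vmax is reduced to Vmax/α while Km is unchanged: Km,app = 0.0769 µM, Vmax,app = 2.80 μmol/min.
v = Vmax,app·[S]/(Km,app + [S]) = 2.80 × 0.0656/(0.0769 + 0.0656) = 1.29 μmol/min.

1.29 μmol/min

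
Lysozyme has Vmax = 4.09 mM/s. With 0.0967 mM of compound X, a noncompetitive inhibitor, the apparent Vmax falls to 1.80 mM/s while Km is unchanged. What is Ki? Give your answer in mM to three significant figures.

Noncompetitive: Vmax,app = Vmax/α with α = 1 + [I]/Ki.
α = Vmax/Vmax,app = 4.09/1.80 = 2.272.
Ki = [I]/(α − 1) = 0.0967/1.272 = 0.0760 mM.

0.0760 mM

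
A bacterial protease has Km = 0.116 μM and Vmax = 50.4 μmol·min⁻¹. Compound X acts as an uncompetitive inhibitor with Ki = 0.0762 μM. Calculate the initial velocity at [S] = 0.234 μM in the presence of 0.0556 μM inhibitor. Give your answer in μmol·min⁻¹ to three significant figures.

22.6 μmol·min⁻¹

α = 1 + [I]/Ki = 1 + 0.0556/0.0762 = 1.730.
For an uncompetitive inhibitor, both parameters are divided by α, giving Vmax/α and Km/α: Km,app = 0.0671 μM, Vmax,app = 29.1 μmol·min⁻¹.
v = Vmax,app·[S]/(Km,app + [S]) = 29.1 × 0.234/(0.0671 + 0.234) = 22.6 μmol·min⁻¹.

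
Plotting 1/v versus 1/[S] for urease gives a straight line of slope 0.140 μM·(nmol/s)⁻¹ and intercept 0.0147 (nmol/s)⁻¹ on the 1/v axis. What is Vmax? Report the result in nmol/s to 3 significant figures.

The y-intercept of a Lineweaver–Burk plot equals 1/Vmax, so Vmax = 1/0.0147 = 68.0 nmol/s.

68.0 nmol/s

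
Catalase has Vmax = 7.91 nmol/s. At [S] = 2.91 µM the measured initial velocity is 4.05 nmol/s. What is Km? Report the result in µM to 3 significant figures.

2.77 µM

From v = Vmax[S]/(Km+[S]), Km = [S](Vmax − v)/v.
Km = 2.91 × (7.91 − 4.05) / 4.05 = 11.23/4.05 = 2.77 µM.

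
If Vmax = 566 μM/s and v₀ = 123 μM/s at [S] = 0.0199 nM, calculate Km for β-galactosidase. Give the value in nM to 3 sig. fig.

0.0717 nM

From v = Vmax[S]/(Km+[S]), Km = [S](Vmax − v)/v.
Km = 0.0199 × (566 − 123) / 123 = 8.816/123 = 0.0717 nM.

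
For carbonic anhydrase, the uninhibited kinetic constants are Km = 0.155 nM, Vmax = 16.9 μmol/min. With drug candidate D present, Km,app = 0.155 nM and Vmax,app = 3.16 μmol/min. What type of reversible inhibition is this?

Vmax decreases (16.9 → 3.16 μmol/min) while Km is unchanged — pure noncompetitive inhibition.

noncompetitive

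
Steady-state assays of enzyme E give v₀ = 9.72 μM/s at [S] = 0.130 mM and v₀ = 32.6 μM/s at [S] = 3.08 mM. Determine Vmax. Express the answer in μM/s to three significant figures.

From v = Vmax[S]/(Km+[S]), each point gives Vmax = v(Km+[S])/[S].
Equating: 9.72(Km+0.130)/0.130 = 32.6(Km+3.08)/3.08.
74.77·Km + 9.72 = 10.58·Km + 32.6, so (74.77 − 10.58)·Km = 32.6 − 9.72.
Km = 22.88/64.18 = 0.356 mM; then Vmax = 9.72(0.356+0.130)/0.130 = 36.4 μM/s.

36.4 μM/s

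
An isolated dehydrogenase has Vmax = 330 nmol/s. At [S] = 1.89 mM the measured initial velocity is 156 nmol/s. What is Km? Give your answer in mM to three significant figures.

2.11 mM

v/Vmax = 156/330 = 0.4727 = [S]/(Km+[S]).
So Km + [S] = [S]/0.4727 = 3.998 mM, giving Km = 3.998 − 1.89 = 2.11 mM.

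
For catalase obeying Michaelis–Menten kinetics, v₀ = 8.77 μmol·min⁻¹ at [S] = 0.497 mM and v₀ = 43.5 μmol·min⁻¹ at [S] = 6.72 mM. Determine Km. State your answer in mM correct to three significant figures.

3.11 mM

From v = Vmax[S]/(Km+[S]), each point gives Vmax = v(Km+[S])/[S].
Equating: 8.77(Km+0.497)/0.497 = 43.5(Km+6.72)/6.72.
17.65·Km + 8.77 = 6.473·Km + 43.5, so (17.65 − 6.473)·Km = 43.5 − 8.77.
Km = 34.73/11.17 = 3.11 mM; then Vmax = 8.77(3.11+0.497)/0.497 = 63.6 μmol·min⁻¹.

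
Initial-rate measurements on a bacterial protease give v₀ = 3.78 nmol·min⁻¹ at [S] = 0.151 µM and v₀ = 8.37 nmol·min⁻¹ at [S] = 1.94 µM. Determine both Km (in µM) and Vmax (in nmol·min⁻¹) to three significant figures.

Km = 0.222 µM; Vmax = 9.33 nmol·min⁻¹

From v = Vmax[S]/(Km+[S]), each point gives Vmax = v(Km+[S])/[S].
Equating: 3.78(Km+0.151)/0.151 = 8.37(Km+1.94)/1.94.
25.03·Km + 3.78 = 4.314·Km + 8.37, so (25.03 − 4.314)·Km = 8.37 − 3.78.
Km = 4.590/20.72 = 0.222 µM; then Vmax = 3.78(0.222+0.151)/0.151 = 9.33 nmol·min⁻¹.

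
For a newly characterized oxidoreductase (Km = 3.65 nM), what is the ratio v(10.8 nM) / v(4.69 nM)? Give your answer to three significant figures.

Since Vmax cancels, v₂/v₁ = [S]₂(Km+[S]₁) / [S]₁(Km+[S]₂).
= 10.8×(3.65+4.69) / (4.69×(3.65+10.8)) = 90.07/67.77 = 1.33.

1.33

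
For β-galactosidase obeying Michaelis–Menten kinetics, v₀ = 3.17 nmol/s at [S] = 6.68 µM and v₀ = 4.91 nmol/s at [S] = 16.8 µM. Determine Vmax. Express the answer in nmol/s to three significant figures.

From v = Vmax[S]/(Km+[S]), each point gives Vmax = v(Km+[S])/[S].
Equating: 3.17(Km+6.68)/6.68 = 4.91(Km+16.8)/16.8.
0.4746·Km + 3.17 = 0.2923·Km + 4.91, so (0.4746 − 0.2923)·Km = 4.91 − 3.17.
Km = 1.740/0.1823 = 9.55 µM; then Vmax = 3.17(9.55+6.68)/6.68 = 7.70 nmol/s.

7.70 nmol/s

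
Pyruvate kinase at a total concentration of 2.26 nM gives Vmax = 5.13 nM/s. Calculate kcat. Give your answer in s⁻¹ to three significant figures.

kcat = Vmax/[E]total = 5.13 nM/s / 2.26 nM = 2.27 s⁻¹.

2.27 s⁻¹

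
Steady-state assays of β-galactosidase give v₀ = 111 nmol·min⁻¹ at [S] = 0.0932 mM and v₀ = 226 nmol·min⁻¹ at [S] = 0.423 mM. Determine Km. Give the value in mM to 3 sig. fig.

From v = Vmax[S]/(Km+[S]), each point gives Vmax = v(Km+[S])/[S].
Equating: 111(Km+0.0932)/0.0932 = 226(Km+0.423)/0.423.
1191·Km + 111 = 534.3·Km + 226, so (1191 − 534.3)·Km = 226 − 111.
Km = 115.0/656.7 = 0.175 mM; then Vmax = 111(0.175+0.0932)/0.0932 = 320 nmol·min⁻¹.

0.175 mM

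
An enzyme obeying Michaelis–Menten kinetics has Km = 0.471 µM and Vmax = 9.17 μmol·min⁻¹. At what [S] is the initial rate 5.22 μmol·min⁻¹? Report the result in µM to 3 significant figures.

The required fractional saturation is v/Vmax = 5.22/9.17 = 0.5692.
Then [S]/(Km+[S]) = 0.5692 ⇒ [S] = 0.471 × 0.5692/(1 − 0.5692) = 0.622 µM.

0.622 µM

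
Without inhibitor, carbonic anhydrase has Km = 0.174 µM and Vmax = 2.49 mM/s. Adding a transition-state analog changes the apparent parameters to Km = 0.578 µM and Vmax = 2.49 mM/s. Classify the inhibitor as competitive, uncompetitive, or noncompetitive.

competitive

Km increases (0.174 → 0.578 µM) while Vmax is unchanged — the hallmark of competitive inhibition.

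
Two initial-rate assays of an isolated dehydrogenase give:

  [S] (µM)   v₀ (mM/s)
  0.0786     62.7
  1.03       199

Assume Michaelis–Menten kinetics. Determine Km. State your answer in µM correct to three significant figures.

In reciprocal form, 1/v = (Km/Vmax)·(1/[S]) + 1/Vmax. The two points give (1/[S], 1/v) = (12.72, 0.01595) and (0.9709, 0.005025).
Slope = (0.01595 − 0.005025)/(12.72 − 0.9709) = 0.0009295; intercept = 0.01595 − 0.0009295×12.72 = 0.004123.
Vmax = 1/intercept = 243 mM/s; Km = slope × Vmax = 0.0009295 × 243 = 0.225 µM.

0.225 µM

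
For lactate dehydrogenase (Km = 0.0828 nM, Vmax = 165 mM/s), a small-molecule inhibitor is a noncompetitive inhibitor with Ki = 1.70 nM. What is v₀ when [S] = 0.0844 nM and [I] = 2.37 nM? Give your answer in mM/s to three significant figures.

34.8 mM/s

α = 1 + [I]/Ki = 1 + 2.37/1.70 = 2.394.
For a noncompetitive inhibitor, Vmax is reduced to Vmax/α while Km is unchanged: Km,app = 0.0828 nM, Vmax,app = 68.9 mM/s.
v = Vmax,app·[S]/(Km,app + [S]) = 68.9 × 0.0844/(0.0828 + 0.0844) = 34.8 mM/s.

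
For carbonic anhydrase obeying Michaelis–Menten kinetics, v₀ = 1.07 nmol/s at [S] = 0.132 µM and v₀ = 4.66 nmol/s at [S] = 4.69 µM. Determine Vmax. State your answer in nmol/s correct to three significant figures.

In reciprocal form, 1/v = (Km/Vmax)·(1/[S]) + 1/Vmax. The two points give (1/[S], 1/v) = (7.576, 0.9346) and (0.2132, 0.2146).
Slope = (0.9346 − 0.2146)/(7.576 − 0.2132) = 0.09779; intercept = 0.9346 − 0.09779×7.576 = 0.1937.
Vmax = 1/intercept = 5.16 nmol/s; Km = slope × Vmax = 0.09779 × 5.16 = 0.505 µM.

5.16 nmol/s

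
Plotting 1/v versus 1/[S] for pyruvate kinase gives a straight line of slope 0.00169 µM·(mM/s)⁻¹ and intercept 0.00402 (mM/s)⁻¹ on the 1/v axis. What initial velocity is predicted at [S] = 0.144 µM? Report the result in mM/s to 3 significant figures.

63.5 mM/s

The y-intercept is 1/Vmax, so Vmax = 1/0.00402 = 249 mM/s.
The slope is Km/Vmax, so Km = 0.00169 × 249 = 0.420 µM.
Then v = 249 × 0.144/(0.420 + 0.144) = 63.5 mM/s.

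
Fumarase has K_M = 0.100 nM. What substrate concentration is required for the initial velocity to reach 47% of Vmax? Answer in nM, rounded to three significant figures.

v/Vmax = [S]/(Km+[S]) = 0.47, so [S] = Km·0.47/(1 − 0.47) = 0.100 × 0.8868.
[S] = 0.0887 nM.

0.0887 nM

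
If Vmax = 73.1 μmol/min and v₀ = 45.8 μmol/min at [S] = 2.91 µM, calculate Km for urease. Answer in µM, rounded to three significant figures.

1.73 µM

From v = Vmax[S]/(Km+[S]), Km = [S](Vmax − v)/v.
Km = 2.91 × (73.1 − 45.8) / 45.8 = 79.44/45.8 = 1.73 µM.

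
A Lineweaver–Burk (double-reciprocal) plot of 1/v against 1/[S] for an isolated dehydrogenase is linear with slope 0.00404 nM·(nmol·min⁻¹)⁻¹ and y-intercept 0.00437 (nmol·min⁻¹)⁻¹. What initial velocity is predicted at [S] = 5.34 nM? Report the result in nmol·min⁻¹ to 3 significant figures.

The y-intercept is 1/Vmax, so Vmax = 1/0.00437 = 229 nmol·min⁻¹.
The slope is Km/Vmax, so Km = 0.00404 × 229 = 0.924 nM.
Then v = 229 × 5.34/(0.924 + 5.34) = 195 nmol·min⁻¹.

195 nmol·min⁻¹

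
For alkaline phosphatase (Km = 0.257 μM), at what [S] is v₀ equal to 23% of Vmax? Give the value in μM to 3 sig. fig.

v/Vmax = [S]/(Km+[S]) = 0.23, so [S] = Km·0.23/(1 − 0.23) = 0.257 × 0.2987.
[S] = 0.0768 μM.

0.0768 μM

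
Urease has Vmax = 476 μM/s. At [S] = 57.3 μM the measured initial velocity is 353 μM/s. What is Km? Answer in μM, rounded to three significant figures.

20.0 μM

v/Vmax = 353/476 = 0.7416 = [S]/(Km+[S]).
So Km + [S] = [S]/0.7416 = 77.27 μM, giving Km = 77.27 − 57.3 = 20.0 μM.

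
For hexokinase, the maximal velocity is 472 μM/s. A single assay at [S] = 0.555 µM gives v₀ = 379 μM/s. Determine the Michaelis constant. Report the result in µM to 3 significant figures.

From v = Vmax[S]/(Km+[S]), Km = [S](Vmax − v)/v.
Km = 0.555 × (472 − 379) / 379 = 51.62/379 = 0.136 µM.

0.136 µM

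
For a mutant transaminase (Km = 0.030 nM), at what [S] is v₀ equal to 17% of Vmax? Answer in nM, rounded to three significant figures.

0.00614 nM

v/Vmax = [S]/(Km+[S]) = 0.17, so [S] = Km·0.17/(1 − 0.17) = 0.030 × 0.2048.
[S] = 0.00614 nM.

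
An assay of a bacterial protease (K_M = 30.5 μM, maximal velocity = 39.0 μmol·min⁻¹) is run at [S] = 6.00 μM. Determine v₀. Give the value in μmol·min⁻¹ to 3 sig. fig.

v = Vmax·[S]/(Km + [S]) = 39.0 × 6.00 / (30.5 + 6.00)
  = 234.0 / 36.50 = 6.41 μmol·min⁻¹.

6.41 μmol·min⁻¹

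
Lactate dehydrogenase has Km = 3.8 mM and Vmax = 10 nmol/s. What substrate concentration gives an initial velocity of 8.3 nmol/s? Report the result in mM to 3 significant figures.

18.6 mM

Rearranging v = Vmax[S]/(Km+[S]) gives [S] = Km·v/(Vmax − v).
[S] = 3.8 × 8.3 / (10 − 8.3) = 31.54/1.700 = 18.6 mM.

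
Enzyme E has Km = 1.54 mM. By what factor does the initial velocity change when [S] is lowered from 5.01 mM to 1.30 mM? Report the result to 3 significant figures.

0.598

The fractional saturations are [S]/(Km+[S]) = 5.01/6.550 = 0.7649 and 1.30/2.840 = 0.4577.
v₂/v₁ is just their ratio: 0.4577/0.7649 = 0.598.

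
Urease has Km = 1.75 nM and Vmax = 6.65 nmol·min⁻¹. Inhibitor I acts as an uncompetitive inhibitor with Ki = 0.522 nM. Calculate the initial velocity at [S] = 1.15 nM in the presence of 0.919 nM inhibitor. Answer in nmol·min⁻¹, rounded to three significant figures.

With α = 1 + [I]/Ki = 1 + 0.919/0.522 = 2.761, the uncompetitive rate law is v = (Vmax/α)·[S] / (Km/α + [S]).
v = (6.65/2.761)×1.15 / (1.75/2.761 + 1.15) = 2.770/1.784 = 1.55 nmol·min⁻¹.

1.55 nmol·min⁻¹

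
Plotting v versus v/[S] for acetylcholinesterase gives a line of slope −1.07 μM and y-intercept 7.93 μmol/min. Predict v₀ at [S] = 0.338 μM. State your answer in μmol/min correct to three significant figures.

1.90 μmol/min

In the Eadie–Hofstee form v = Vmax − Km·(v/[S]), the slope is −Km and the intercept is Vmax, so Km = 1.07 μM and Vmax = 7.93 μmol/min.
v = 7.93 × 0.338/(1.07 + 0.338) = 1.90 μmol/min.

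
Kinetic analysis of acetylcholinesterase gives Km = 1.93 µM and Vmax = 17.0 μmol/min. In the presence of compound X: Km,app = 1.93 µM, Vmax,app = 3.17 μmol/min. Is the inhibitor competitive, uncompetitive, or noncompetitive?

noncompetitive

Vmax decreases (17.0 → 3.17 μmol/min) while Km is unchanged — pure noncompetitive inhibition.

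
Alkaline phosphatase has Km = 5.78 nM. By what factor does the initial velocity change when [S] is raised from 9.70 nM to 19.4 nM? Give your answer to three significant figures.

The fractional saturations are [S]/(Km+[S]) = 9.70/15.48 = 0.6266 and 19.4/25.18 = 0.7705.
v₂/v₁ is just their ratio: 0.7705/0.6266 = 1.23.

1.23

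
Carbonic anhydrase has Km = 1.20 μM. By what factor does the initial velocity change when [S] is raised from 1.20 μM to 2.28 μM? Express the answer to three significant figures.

Since Vmax cancels, v₂/v₁ = [S]₂(Km+[S]₁) / [S]₁(Km+[S]₂).
= 2.28×(1.20+1.20) / (1.20×(1.20+2.28)) = 5.472/4.176 = 1.31.

1.31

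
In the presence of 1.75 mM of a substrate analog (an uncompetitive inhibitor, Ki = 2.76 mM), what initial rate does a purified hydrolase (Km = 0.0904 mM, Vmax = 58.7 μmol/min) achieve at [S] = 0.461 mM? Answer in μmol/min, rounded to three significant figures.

With α = 1 + [I]/Ki = 1 + 1.75/2.76 = 1.634, the uncompetitive rate law is v = (Vmax/α)·[S] / (Km/α + [S]).
v = (58.7/1.634)×0.461 / (0.0904/1.634 + 0.461) = 16.56/0.5163 = 32.1 μmol/min.

32.1 μmol/min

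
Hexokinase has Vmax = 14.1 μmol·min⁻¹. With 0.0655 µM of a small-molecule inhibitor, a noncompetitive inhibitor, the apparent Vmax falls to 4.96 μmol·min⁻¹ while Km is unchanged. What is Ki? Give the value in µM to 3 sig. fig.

0.0355 µM

Noncompetitive: Vmax,app = Vmax/α with α = 1 + [I]/Ki.
α = Vmax/Vmax,app = 14.1/4.96 = 2.843.
Since α = 1 + [I]/Ki, [I]/Ki = 2.843 − 1 = 1.843 and Ki = 0.0655/1.843 = 0.0355 µM.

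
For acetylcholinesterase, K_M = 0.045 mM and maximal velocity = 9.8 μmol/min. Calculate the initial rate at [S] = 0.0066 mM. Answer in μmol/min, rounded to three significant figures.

1.25 μmol/min

v = Vmax·[S]/(Km + [S]) = 9.8 × 0.0066 / (0.045 + 0.0066)
  = 0.06468 / 0.05160 = 1.25 μmol/min.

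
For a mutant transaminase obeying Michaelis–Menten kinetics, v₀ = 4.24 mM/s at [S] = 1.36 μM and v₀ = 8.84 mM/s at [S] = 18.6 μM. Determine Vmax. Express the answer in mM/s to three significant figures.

From v = Vmax[S]/(Km+[S]), each point gives Vmax = v(Km+[S])/[S].
Equating: 4.24(Km+1.36)/1.36 = 8.84(Km+18.6)/18.6.
3.118·Km + 4.24 = 0.4753·Km + 8.84, so (3.118 − 0.4753)·Km = 8.84 − 4.24.
Km = 4.600/2.642 = 1.74 μM; then Vmax = 4.24(1.74+1.36)/1.36 = 9.67 mM/s.

9.67 mM/s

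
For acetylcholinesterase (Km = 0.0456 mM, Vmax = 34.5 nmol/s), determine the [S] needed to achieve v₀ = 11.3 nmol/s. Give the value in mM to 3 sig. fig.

0.0222 mM

Rearranging v = Vmax[S]/(Km+[S]) gives [S] = Km·v/(Vmax − v).
[S] = 0.0456 × 11.3 / (34.5 − 11.3) = 0.5153/23.20 = 0.0222 mM.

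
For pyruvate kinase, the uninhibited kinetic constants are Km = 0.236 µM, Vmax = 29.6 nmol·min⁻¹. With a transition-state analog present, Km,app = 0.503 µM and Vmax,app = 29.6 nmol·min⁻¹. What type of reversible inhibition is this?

Km increases (0.236 → 0.503 µM) while Vmax is unchanged — the hallmark of competitive inhibition.

competitive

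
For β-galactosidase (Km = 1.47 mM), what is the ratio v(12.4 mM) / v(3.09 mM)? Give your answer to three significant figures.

1.32

The fractional saturations are [S]/(Km+[S]) = 3.09/4.560 = 0.6776 and 12.4/13.87 = 0.8940.
v₂/v₁ is just their ratio: 0.8940/0.6776 = 1.32.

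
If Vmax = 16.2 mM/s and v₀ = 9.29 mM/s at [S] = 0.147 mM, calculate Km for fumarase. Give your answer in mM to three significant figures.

0.109 mM

v/Vmax = 9.29/16.2 = 0.5735 = [S]/(Km+[S]).
So Km + [S] = [S]/0.5735 = 0.2563 mM, giving Km = 0.2563 − 0.147 = 0.109 mM.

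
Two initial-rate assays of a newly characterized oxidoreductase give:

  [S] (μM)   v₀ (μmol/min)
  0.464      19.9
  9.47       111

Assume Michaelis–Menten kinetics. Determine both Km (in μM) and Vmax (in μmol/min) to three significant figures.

Km = 2.92 μM; Vmax = 145 μmol/min

In reciprocal form, 1/v = (Km/Vmax)·(1/[S]) + 1/Vmax. The two points give (1/[S], 1/v) = (2.155, 0.05025) and (0.1056, 0.009009).
Slope = (0.05025 − 0.009009)/(2.155 − 0.1056) = 0.02012; intercept = 0.05025 − 0.02012×2.155 = 0.006884.
Vmax = 1/intercept = 145 μmol/min; Km = slope × Vmax = 0.02012 × 145 = 2.92 μM.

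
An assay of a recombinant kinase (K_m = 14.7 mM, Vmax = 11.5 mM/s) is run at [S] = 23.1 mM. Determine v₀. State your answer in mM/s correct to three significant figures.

[S]/(Km+[S]) = 23.1/37.80 = 0.6111, the fractional saturation.
v = 0.6111 × Vmax = 0.6111 × 11.5 = 7.03 mM/s.

7.03 mM/s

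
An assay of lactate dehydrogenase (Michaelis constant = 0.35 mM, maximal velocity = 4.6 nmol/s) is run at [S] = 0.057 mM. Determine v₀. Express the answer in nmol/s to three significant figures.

0.644 nmol/s

[S]/(Km+[S]) = 0.057/0.4070 = 0.1400, the fractional saturation.
v = 0.1400 × Vmax = 0.1400 × 4.6 = 0.644 nmol/s.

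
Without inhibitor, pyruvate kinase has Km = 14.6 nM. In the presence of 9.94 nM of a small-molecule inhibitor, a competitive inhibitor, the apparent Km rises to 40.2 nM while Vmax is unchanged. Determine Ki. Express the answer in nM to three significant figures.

Competitive: Km,app = α·Km with α = 1 + [I]/Ki.
α = Km,app/Km = 40.2/14.6 = 2.753.
Since α = 1 + [I]/Ki, [I]/Ki = 2.753 − 1 = 1.753 and Ki = 9.94/1.753 = 5.67 nM.

5.67 nM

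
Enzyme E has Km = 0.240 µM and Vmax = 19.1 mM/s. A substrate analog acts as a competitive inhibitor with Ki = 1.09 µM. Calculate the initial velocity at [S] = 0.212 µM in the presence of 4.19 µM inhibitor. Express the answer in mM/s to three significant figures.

With α = 1 + [I]/Ki = 1 + 4.19/1.09 = 4.844, the competitive rate law is v = Vmax[S] / (αKm + [S]).
v = 19.1×0.212 / (4.844×0.240 + 0.212) = 4.049/1.375 = 2.95 mM/s.

2.95 mM/s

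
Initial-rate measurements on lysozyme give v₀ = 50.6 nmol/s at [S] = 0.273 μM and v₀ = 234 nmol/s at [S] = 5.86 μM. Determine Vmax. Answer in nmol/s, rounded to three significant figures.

284 nmol/s

In reciprocal form, 1/v = (Km/Vmax)·(1/[S]) + 1/Vmax. The two points give (1/[S], 1/v) = (3.663, 0.01976) and (0.1706, 0.004274).
Slope = (0.01976 − 0.004274)/(3.663 − 0.1706) = 0.004435; intercept = 0.01976 − 0.004435×3.663 = 0.003517.
Vmax = 1/intercept = 284 nmol/s; Km = slope × Vmax = 0.004435 × 284 = 1.26 μM.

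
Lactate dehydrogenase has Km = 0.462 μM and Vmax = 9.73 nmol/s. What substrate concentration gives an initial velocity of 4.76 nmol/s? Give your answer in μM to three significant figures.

Rearranging v = Vmax[S]/(Km+[S]) gives [S] = Km·v/(Vmax − v).
[S] = 0.462 × 4.76 / (9.73 − 4.76) = 2.199/4.970 = 0.442 μM.

0.442 μM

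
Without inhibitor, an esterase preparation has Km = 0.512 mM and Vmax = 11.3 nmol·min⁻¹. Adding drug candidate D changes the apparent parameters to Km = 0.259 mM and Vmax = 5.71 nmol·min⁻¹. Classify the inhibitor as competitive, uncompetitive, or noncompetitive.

uncompetitive

Both Km and Vmax decrease by the same factor (~1.98-fold) — characteristic of uncompetitive inhibition.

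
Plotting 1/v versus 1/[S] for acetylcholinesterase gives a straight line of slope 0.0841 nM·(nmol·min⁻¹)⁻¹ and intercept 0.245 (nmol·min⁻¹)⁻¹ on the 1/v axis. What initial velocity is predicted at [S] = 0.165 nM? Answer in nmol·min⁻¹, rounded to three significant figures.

The y-intercept is 1/Vmax, so Vmax = 1/0.245 = 4.08 nmol·min⁻¹.
The slope is Km/Vmax, so Km = 0.0841 × 4.08 = 0.343 nM.
Then v = 4.08 × 0.165/(0.343 + 0.165) = 1.33 nmol·min⁻¹.

1.33 nmol·min⁻¹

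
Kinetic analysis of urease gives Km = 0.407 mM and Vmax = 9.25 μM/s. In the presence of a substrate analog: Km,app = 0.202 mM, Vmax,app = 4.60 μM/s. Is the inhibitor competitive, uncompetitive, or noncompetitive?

Both Km and Vmax decrease by the same factor (~2.01-fold) — characteristic of uncompetitive inhibition.

uncompetitive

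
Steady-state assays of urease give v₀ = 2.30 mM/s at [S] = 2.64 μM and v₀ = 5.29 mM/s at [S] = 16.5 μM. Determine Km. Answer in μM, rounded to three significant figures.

In reciprocal form, 1/v = (Km/Vmax)·(1/[S]) + 1/Vmax. The two points give (1/[S], 1/v) = (0.3788, 0.4348) and (0.06061, 0.1890).
Slope = (0.4348 − 0.1890)/(0.3788 − 0.06061) = 0.7723; intercept = 0.4348 − 0.7723×0.3788 = 0.1422.
Vmax = 1/intercept = 7.03 mM/s; Km = slope × Vmax = 0.7723 × 7.03 = 5.43 μM.

5.43 μM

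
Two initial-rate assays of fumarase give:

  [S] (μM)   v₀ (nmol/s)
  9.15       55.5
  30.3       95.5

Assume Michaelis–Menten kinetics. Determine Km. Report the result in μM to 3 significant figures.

From v = Vmax[S]/(Km+[S]), each point gives Vmax = v(Km+[S])/[S].
Equating: 55.5(Km+9.15)/9.15 = 95.5(Km+30.3)/30.3.
6.066·Km + 55.5 = 3.152·Km + 95.5, so (6.066 − 3.152)·Km = 95.5 − 55.5.
Km = 40.00/2.914 = 13.7 μM; then Vmax = 55.5(13.7+9.15)/9.15 = 139 nmol/s.

13.7 μM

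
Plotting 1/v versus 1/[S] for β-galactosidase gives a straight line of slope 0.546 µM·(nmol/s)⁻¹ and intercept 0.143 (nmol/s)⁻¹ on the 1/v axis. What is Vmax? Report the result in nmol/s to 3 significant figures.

6.99 nmol/s

The y-intercept of a Lineweaver–Burk plot equals 1/Vmax, so Vmax = 1/0.143 = 6.99 nmol/s.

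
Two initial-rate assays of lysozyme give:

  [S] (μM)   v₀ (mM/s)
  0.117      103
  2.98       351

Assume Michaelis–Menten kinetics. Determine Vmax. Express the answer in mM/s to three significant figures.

In reciprocal form, 1/v = (Km/Vmax)·(1/[S]) + 1/Vmax. The two points give (1/[S], 1/v) = (8.547, 0.009709) and (0.3356, 0.002849).
Slope = (0.009709 − 0.002849)/(8.547 − 0.3356) = 0.0008354; intercept = 0.009709 − 0.0008354×8.547 = 0.002569.
Vmax = 1/intercept = 389 mM/s; Km = slope × Vmax = 0.0008354 × 389 = 0.325 μM.

389 mM/s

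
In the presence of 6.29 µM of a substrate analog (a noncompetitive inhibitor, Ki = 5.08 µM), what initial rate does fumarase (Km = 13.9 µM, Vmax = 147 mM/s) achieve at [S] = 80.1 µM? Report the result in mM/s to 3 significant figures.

56.0 mM/s

α = 1 + [I]/Ki = 1 + 6.29/5.08 = 2.238.
For a noncompetitive inhibitor, Vmax is reduced to Vmax/α while Km is unchanged: Km,app = 13.9 µM, Vmax,app = 65.7 mM/s.
v = Vmax,app·[S]/(Km,app + [S]) = 65.7 × 80.1/(13.9 + 80.1) = 56.0 mM/s.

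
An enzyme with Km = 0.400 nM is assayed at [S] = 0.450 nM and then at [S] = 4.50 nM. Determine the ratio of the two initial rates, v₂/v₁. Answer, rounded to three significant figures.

The fractional saturations are [S]/(Km+[S]) = 0.450/0.8500 = 0.5294 and 4.50/4.900 = 0.9184.
v₂/v₁ is just their ratio: 0.9184/0.5294 = 1.73.

1.73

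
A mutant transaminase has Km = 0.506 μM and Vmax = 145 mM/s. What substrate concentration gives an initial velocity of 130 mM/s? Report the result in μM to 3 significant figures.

4.39 μM

The required fractional saturation is v/Vmax = 130/145 = 0.8966.
Then [S]/(Km+[S]) = 0.8966 ⇒ [S] = 0.506 × 0.8966/(1 − 0.8966) = 4.39 μM.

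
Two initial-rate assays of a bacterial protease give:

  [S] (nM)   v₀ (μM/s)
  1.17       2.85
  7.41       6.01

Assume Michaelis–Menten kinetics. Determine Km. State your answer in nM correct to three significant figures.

From v = Vmax[S]/(Km+[S]), each point gives Vmax = v(Km+[S])/[S].
Equating: 2.85(Km+1.17)/1.17 = 6.01(Km+7.41)/7.41.
2.436·Km + 2.85 = 0.8111·Km + 6.01, so (2.436 − 0.8111)·Km = 6.01 − 2.85.
Km = 3.160/1.625 = 1.94 nM; then Vmax = 2.85(1.94+1.17)/1.17 = 7.59 μM/s.

1.94 nM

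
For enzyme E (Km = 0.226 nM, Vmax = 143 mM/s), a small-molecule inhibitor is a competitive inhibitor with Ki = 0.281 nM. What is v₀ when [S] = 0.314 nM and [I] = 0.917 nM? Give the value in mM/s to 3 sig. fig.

35.1 mM/s

With α = 1 + [I]/Ki = 1 + 0.917/0.281 = 4.263, the competitive rate law is v = Vmax[S] / (αKm + [S]).
v = 143×0.314 / (4.263×0.226 + 0.314) = 44.90/1.278 = 35.1 mM/s.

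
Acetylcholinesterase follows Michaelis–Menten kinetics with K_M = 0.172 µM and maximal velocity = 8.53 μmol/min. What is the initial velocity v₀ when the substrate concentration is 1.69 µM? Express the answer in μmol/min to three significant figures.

[S]/(Km+[S]) = 1.69/1.862 = 0.9076, the fractional saturation.
v = 0.9076 × Vmax = 0.9076 × 8.53 = 7.74 μmol/min.

7.74 μmol/min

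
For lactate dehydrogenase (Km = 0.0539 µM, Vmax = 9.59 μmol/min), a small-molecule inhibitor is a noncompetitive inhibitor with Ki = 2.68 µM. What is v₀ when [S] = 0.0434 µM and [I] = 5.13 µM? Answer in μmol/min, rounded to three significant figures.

α = 1 + [I]/Ki = 1 + 5.13/2.68 = 2.914.
For a noncompetitive inhibitor, Vmax is reduced to Vmax/α while Km is unchanged: Km,app = 0.0539 µM, Vmax,app = 3.29 μmol/min.
v = Vmax,app·[S]/(Km,app + [S]) = 3.29 × 0.0434/(0.0539 + 0.0434) = 1.47 μmol/min.

1.47 μmol/min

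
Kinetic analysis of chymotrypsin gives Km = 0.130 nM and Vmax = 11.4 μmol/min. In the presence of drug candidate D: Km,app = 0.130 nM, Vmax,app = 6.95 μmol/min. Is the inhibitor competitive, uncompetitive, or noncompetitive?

Vmax decreases (11.4 → 6.95 μmol/min) while Km is unchanged — pure noncompetitive inhibition.

noncompetitive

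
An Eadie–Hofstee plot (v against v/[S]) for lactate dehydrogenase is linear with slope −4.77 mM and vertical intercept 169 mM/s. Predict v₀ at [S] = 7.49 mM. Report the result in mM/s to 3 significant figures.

In the Eadie–Hofstee form v = Vmax − Km·(v/[S]), the slope is −Km and the intercept is Vmax, so Km = 4.77 mM and Vmax = 169 mM/s.
v = 169 × 7.49/(4.77 + 7.49) = 103 mM/s.

103 mM/s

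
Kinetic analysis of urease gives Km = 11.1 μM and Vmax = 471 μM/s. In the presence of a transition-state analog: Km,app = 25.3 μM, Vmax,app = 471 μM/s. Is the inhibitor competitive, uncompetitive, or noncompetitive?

competitive

Km increases (11.1 → 25.3 μM) while Vmax is unchanged — the hallmark of competitive inhibition.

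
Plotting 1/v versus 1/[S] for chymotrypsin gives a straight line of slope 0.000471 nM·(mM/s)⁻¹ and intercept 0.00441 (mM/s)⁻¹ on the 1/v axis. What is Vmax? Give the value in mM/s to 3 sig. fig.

The y-intercept of a Lineweaver–Burk plot equals 1/Vmax, so Vmax = 1/0.00441 = 227 mM/s.

227 mM/s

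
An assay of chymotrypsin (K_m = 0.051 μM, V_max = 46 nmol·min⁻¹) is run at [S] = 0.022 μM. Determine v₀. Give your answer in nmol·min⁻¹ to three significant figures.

v = Vmax·[S]/(Km + [S]) = 46 × 0.022 / (0.051 + 0.022)
  = 1.012 / 0.07300 = 13.9 nmol·min⁻¹.

13.9 nmol·min⁻¹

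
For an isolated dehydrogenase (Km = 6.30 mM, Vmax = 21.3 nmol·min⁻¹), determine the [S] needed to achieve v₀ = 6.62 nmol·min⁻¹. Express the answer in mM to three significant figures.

Rearranging v = Vmax[S]/(Km+[S]) gives [S] = Km·v/(Vmax − v).
[S] = 6.30 × 6.62 / (21.3 − 6.62) = 41.71/14.68 = 2.84 mM.

2.84 mM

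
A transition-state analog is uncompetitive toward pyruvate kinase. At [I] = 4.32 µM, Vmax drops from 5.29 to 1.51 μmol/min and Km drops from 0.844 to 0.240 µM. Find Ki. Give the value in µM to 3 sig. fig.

Uncompetitive: Vmax,app = Vmax/α (and Km,app = Km/α) with α = 1 + [I]/Ki.
α = Vmax/Vmax,app = 5.29/1.51 = 3.503.
Since α = 1 + [I]/Ki, [I]/Ki = 3.503 − 1 = 2.503 and Ki = 4.32/2.503 = 1.73 µM.

1.73 µM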